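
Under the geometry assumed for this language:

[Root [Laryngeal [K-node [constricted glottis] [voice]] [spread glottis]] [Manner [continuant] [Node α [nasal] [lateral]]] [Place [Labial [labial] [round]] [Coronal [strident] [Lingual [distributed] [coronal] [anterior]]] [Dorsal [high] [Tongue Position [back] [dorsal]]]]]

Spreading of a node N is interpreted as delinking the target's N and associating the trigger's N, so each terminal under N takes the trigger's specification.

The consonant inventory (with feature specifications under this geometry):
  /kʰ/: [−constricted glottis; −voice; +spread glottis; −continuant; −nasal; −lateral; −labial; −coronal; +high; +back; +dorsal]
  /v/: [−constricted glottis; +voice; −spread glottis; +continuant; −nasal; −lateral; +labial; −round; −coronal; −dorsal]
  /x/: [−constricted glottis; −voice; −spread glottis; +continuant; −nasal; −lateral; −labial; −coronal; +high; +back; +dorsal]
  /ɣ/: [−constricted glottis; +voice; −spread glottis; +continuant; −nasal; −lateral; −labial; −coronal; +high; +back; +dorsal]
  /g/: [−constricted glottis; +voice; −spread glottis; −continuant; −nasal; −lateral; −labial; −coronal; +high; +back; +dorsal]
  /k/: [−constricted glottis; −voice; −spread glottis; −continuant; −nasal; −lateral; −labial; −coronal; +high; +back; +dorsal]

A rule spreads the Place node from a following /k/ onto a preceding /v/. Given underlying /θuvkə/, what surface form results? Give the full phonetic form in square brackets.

Terminals under Place in this geometry: [labial], [round], [strident], [distributed], [coronal], [anterior], [high], [back], [dorsal].
After delinking /v/'s Place and linking /k/'s, the affected terminals become [−labial], [−coronal], [+high], [+back], [+dorsal]; [constricted glottis], [voice], [spread glottis], … (outside Place) are retained from /v/.
The resulting bundle matches /ɣ/ in the inventory; substituting it for /v/ gives [θuɣkə].

[θuɣkə]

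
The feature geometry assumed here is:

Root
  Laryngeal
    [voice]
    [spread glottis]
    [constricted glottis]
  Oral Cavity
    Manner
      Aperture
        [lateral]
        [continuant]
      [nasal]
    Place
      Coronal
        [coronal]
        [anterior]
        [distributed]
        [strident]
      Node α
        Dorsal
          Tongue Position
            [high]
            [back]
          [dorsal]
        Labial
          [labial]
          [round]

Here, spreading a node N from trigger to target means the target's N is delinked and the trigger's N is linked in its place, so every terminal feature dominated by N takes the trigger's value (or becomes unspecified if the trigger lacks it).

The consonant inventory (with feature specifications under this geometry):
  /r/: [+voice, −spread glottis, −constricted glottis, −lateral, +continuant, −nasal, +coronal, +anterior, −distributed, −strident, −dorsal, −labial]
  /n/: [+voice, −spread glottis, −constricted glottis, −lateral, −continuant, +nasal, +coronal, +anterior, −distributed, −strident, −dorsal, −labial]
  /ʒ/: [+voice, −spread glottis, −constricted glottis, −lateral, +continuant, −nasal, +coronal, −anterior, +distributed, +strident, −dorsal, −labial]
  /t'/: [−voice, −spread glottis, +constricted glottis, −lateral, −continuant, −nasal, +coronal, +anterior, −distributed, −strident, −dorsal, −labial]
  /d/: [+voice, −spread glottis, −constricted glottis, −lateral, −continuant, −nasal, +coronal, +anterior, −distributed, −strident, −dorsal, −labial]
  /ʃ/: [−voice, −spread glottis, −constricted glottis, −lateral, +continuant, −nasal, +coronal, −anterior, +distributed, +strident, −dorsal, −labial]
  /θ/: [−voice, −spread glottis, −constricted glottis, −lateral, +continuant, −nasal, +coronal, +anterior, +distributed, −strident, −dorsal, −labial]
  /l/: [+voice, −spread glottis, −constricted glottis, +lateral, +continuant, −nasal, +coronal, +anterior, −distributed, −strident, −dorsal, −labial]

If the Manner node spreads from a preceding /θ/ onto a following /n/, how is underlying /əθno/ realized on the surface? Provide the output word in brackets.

[əθro]

The Manner node dominates the terminals [lateral], [continuant], [nasal].
Spreading Manner from /θ/ onto /n/ replaces those values with /θ/'s: [−lateral], [+continuant], [−nasal]. Features outside Manner ([voice], [spread glottis], [constricted glottis], …) stay as in /n/.
Among the inventory, only /r/ has exactly this specification, giving the surface form [əθro].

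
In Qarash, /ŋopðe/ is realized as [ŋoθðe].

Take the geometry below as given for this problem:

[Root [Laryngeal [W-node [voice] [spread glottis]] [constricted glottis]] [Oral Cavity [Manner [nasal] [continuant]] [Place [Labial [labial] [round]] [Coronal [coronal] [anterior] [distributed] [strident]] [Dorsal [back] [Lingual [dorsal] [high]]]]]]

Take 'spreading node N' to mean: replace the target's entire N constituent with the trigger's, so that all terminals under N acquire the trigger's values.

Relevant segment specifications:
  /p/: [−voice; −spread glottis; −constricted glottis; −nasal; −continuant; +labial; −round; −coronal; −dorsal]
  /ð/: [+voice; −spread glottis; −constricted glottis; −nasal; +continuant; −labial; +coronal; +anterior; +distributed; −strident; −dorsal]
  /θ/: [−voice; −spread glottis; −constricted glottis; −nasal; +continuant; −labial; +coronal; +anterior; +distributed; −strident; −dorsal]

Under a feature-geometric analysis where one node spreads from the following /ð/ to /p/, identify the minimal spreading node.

Feature comparison: [continuant], [labial], [round], [coronal], [anterior], [distributed], [strident] differ between /p/ and [θ]; the remaining terminals match.
In this geometry the lowest node dominating all of them is Oral Cavity: every daughter of Oral Cavity dominates only a proper subset, so no lower node suffices.
If Oral Cavity spreads, every terminal under it takes /ð/'s value, producing [θ] as observed.
Had Root spread, [voice] would have taken /ð/'s value; it stays as in /p/, confirming the spreading constituent is exactly Oral Cavity.

Oral Cavity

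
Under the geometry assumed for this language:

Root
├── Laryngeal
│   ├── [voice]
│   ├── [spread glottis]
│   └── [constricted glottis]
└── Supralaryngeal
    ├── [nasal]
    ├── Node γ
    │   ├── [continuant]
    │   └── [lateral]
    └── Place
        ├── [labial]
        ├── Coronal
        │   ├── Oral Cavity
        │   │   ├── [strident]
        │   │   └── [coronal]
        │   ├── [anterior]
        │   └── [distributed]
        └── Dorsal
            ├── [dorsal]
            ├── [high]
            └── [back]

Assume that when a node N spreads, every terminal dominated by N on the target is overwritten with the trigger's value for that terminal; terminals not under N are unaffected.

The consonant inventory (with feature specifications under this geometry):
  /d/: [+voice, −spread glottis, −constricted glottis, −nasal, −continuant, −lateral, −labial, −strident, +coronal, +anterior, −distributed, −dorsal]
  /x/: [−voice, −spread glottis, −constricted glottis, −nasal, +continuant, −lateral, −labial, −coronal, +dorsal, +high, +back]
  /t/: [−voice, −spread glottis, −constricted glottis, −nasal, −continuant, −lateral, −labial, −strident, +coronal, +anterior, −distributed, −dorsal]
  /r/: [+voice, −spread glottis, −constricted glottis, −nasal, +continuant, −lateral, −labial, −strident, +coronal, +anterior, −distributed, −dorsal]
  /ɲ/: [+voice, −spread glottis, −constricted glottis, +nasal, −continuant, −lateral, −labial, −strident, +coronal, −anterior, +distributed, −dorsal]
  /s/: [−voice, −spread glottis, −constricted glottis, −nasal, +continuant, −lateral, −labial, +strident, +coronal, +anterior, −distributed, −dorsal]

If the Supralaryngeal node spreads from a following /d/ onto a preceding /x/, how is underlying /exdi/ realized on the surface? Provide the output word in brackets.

[etdi]

Supralaryngeal immediately or transitively dominates [nasal], [continuant], [lateral], [labial], [strident], [coronal], [anterior], [distributed], [dorsal], [high], [back].
After delinking /x/'s Supralaryngeal and linking /d/'s, the affected terminals become [−nasal], [−continuant], [−lateral], [−labial], [−strident], [+coronal], [+anterior], [−distributed], [−dorsal]; [voice], [spread glottis], [constricted glottis] (outside Supralaryngeal) are retained from /x/.
This feature bundle is that of [t], so /exdi/ surfaces as [etdi].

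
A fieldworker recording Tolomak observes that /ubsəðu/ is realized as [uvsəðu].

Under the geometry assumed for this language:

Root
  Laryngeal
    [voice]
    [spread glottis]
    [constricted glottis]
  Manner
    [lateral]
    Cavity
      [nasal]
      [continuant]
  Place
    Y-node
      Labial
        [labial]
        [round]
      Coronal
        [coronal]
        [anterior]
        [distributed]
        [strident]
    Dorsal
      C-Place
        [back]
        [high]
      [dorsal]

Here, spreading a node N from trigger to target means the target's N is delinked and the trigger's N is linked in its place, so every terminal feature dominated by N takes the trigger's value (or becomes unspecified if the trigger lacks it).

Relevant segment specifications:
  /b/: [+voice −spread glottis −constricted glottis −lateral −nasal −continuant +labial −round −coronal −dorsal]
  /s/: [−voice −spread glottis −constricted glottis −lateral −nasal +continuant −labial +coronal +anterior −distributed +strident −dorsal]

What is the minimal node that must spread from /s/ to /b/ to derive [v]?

The alternation /b/ → [v] changes [continuant] and nothing else.
Only a single terminal changes, and /s/ supplies the new value, so [continuant] itself is the minimal spreading constituent.
[voice], [labial] stay as in /b/ although /s/ differs there, so no node dominating them spread; among the remaining candidates [continuant] is the lowest that derives the output.

[continuant]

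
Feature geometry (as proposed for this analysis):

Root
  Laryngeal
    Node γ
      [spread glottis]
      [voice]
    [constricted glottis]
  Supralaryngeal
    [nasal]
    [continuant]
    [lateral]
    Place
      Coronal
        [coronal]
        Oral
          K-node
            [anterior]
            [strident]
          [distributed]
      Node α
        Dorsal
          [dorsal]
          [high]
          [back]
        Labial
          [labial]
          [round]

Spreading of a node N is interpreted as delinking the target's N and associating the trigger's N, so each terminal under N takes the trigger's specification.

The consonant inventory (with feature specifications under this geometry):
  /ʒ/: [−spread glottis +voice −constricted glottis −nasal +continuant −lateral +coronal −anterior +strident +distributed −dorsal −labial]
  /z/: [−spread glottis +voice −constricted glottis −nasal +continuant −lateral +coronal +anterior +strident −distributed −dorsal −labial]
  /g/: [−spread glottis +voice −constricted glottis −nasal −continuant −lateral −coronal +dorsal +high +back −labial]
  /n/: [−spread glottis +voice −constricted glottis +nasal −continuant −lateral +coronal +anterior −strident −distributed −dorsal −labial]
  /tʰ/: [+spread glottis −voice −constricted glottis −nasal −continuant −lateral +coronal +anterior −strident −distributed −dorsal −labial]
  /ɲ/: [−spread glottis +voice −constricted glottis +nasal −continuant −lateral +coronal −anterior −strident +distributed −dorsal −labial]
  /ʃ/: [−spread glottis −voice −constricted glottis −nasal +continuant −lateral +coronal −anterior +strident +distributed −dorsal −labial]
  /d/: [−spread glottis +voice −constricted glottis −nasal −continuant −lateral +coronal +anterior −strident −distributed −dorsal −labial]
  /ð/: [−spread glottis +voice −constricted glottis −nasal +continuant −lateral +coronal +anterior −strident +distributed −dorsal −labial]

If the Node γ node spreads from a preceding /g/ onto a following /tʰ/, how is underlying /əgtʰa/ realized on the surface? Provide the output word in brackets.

The Node γ node dominates the terminals [spread glottis], [voice].
The target acquires /g/'s values for everything under Node γ — [−spread glottis], [+voice] — while keeping its own [constricted glottis], [nasal], [continuant], ….
Among the inventory, only /d/ has exactly this specification, giving the surface form [əgda].

[əgda]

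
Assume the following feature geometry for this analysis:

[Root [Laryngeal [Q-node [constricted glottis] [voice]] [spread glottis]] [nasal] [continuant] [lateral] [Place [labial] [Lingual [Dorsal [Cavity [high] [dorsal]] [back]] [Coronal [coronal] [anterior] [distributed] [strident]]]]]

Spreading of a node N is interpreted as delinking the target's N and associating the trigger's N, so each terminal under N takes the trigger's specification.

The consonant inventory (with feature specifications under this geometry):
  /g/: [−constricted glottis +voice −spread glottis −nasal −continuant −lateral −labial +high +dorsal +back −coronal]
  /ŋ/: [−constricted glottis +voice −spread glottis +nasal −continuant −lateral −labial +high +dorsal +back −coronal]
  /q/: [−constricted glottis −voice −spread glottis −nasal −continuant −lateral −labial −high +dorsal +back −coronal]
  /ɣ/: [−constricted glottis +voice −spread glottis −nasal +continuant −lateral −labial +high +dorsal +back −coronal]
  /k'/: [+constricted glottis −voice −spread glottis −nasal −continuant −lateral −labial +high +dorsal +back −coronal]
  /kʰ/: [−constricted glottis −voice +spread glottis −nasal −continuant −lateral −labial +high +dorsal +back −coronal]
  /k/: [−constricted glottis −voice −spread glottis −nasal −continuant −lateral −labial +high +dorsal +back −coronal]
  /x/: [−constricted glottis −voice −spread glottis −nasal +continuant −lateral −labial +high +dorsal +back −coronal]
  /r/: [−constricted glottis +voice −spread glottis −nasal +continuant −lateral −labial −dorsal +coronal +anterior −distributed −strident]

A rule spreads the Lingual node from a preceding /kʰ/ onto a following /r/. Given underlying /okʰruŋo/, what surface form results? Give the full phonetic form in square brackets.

[okʰɣuŋo]

Terminals under Lingual in this geometry: [high], [dorsal], [back], [coronal], [anterior], [distributed], [strident].
Spreading Lingual from /kʰ/ onto /r/ replaces those values with /kʰ/'s: [+high], [+dorsal], [+back], [−coronal]. Features outside Lingual ([constricted glottis], [voice], [spread glottis], …) stay as in /r/.
The resulting bundle matches /ɣ/ in the inventory; substituting it for /r/ gives [okʰɣuŋo].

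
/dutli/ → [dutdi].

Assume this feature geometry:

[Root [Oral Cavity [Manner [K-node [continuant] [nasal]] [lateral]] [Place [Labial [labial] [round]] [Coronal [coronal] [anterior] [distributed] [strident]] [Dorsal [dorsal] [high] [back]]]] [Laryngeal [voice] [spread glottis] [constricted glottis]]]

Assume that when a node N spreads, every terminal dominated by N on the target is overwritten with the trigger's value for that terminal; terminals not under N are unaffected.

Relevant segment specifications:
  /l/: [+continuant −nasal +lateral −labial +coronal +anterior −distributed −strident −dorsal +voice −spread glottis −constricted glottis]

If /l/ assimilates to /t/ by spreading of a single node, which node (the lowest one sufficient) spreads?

/l/ and [d] differ in [continuant], [lateral]; every other specified feature is identical.
These terminals are all dominated by Manner, and no proper subconstituent of Manner covers them all; Manner is their lowest common ancestor.
Delinking /l/'s Manner and associating /t/'s Manner gives precisely the feature bundle of [d].
[voice], a feature on which the two segments disagree outside Manner, is unchanged — nothing dominating it spread, and Manner is the minimal sufficient constituent.

Manner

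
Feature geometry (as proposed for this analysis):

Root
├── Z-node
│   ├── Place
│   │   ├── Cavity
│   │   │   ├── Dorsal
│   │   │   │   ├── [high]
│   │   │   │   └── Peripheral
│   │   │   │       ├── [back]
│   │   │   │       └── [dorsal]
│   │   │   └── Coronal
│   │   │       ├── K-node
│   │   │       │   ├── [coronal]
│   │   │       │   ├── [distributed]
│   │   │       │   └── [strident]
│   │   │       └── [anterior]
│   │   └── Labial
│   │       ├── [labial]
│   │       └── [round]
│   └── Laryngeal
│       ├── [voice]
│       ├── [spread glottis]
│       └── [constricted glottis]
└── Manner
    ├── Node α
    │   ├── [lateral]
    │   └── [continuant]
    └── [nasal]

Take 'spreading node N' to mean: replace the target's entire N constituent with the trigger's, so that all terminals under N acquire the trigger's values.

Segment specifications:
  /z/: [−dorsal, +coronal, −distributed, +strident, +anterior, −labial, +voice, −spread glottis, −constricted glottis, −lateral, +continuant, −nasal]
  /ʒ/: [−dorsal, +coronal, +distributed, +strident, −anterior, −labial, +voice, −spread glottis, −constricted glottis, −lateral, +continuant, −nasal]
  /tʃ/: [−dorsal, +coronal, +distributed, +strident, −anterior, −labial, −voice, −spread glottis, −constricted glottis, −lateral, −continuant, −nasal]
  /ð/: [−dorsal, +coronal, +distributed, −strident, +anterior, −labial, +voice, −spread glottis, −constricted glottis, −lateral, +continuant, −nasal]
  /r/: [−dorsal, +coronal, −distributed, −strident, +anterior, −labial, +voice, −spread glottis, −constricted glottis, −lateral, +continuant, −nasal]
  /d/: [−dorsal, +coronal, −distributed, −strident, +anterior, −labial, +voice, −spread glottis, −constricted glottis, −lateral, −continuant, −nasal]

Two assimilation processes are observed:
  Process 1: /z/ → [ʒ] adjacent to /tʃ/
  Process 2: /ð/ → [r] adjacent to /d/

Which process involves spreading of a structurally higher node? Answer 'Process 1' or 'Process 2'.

In Process 1, [anterior], [distributed] change, so the minimal spreading node is Coronal at depth 4.
Process 2: the feature that changes is [distributed]; the minimal node is [distributed] (depth 6).
Coronal is closer to Root than [distributed], so Process 1 spreads the higher node.

Process 1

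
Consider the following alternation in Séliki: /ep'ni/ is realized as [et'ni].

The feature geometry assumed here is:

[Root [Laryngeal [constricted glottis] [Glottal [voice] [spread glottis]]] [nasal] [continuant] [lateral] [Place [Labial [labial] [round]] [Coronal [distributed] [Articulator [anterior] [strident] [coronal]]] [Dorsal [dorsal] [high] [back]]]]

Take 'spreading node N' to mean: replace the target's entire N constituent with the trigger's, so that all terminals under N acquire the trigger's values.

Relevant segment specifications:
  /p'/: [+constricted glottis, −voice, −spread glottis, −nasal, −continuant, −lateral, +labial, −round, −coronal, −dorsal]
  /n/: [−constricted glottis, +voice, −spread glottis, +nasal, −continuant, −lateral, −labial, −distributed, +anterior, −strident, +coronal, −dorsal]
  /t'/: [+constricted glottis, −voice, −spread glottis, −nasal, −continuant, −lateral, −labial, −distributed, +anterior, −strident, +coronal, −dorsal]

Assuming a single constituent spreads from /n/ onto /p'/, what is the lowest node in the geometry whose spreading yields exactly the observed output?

Place

The alternation /p'/ → [t'] changes [labial], [round], [coronal], [anterior], [distributed], [strident] and nothing else.
These terminals are all dominated by Place, and no proper subconstituent of Place covers them all; Place is their lowest common ancestor.
If Place spreads, every terminal under it takes /n/'s value, producing [t'] as observed.
Since [constricted glottis], [voice] are preserved even though /n/ disagrees there, no node above Place spread.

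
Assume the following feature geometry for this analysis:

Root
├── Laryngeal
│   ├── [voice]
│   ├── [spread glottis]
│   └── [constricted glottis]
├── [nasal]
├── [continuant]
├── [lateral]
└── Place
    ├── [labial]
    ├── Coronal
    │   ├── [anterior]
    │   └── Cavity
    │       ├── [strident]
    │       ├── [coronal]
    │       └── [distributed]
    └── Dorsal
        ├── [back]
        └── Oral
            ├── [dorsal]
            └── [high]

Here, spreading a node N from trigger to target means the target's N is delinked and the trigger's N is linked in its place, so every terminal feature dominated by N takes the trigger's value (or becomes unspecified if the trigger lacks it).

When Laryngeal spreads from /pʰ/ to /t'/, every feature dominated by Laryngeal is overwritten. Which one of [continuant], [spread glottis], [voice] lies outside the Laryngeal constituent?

[continuant]

Laryngeal dominates exactly [voice], [spread glottis], [constricted glottis].
Spreading Laryngeal replaces [spread glottis], [voice] with the trigger's values, since each sits inside the Laryngeal constituent.
[continuant] is not within the Laryngeal subtree (it hangs from Root), so /t'/'s [continuant] value survives.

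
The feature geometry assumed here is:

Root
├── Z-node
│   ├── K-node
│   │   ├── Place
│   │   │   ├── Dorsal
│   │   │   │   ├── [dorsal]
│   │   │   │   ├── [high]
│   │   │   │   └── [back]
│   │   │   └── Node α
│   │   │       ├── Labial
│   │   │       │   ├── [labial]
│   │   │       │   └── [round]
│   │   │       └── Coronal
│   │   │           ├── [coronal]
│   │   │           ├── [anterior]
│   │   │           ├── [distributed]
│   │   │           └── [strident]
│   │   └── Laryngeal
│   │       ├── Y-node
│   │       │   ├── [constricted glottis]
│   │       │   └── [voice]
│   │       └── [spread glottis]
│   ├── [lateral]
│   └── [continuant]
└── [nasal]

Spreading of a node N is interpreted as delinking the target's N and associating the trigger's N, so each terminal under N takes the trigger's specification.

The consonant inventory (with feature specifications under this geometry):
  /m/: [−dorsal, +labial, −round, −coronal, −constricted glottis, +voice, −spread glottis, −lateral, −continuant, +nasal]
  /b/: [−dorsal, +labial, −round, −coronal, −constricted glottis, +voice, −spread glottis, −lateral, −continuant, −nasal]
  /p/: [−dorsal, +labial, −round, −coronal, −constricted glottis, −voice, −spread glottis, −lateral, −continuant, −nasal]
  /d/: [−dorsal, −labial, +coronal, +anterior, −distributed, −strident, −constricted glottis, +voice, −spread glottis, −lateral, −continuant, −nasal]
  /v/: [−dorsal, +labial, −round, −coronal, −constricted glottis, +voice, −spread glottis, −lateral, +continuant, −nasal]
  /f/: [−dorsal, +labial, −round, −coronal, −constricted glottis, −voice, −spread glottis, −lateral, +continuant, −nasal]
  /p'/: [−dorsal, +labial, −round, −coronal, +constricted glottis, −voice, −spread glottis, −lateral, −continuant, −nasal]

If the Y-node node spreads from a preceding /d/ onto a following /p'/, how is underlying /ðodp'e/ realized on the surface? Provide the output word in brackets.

[ðodbe]

The Y-node node dominates the terminals [constricted glottis], [voice].
The target acquires /d/'s values for everything under Y-node — [−constricted glottis], [+voice] — while keeping its own [dorsal], [labial], [round], ….
This feature bundle is that of [b], so /ðodp'e/ surfaces as [ðodbe].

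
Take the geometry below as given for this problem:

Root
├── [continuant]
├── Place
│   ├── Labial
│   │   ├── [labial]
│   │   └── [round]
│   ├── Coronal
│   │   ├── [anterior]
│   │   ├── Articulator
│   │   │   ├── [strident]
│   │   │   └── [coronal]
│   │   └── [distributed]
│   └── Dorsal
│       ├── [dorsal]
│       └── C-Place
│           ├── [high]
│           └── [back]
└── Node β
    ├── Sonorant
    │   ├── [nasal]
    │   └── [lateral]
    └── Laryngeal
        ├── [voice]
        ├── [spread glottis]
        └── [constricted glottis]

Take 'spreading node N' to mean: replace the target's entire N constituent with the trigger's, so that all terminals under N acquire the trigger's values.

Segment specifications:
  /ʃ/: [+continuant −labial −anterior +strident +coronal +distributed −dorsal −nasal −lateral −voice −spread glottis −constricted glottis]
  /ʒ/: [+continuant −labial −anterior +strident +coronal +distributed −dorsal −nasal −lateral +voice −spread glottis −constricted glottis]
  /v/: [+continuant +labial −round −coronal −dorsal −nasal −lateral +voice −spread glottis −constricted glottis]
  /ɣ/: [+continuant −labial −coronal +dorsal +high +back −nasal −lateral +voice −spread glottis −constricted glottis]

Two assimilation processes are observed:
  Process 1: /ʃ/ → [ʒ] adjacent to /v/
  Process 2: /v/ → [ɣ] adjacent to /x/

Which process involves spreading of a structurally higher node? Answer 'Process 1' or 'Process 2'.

Process 2

Process 1 alters [voice]; the lowest dominating node is [voice] (depth 3 from Root).
In Process 2, [labial], [round], [dorsal], [high], [back] change, so the minimal spreading node is Place at depth 1.
Place (depth 1) sits above [voice] (depth 3), making Process 2 the one with the higher spreading node.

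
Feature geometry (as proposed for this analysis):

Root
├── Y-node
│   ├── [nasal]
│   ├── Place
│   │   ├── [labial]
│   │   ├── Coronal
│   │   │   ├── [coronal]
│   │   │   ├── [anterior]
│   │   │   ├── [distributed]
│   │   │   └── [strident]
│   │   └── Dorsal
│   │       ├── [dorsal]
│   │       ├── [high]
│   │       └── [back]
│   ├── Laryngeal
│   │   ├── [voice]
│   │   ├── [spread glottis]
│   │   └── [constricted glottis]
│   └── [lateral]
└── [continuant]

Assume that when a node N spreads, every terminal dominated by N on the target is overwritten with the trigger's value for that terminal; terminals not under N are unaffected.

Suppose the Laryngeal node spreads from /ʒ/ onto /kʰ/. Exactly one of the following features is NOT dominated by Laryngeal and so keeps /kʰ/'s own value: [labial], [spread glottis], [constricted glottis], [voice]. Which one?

Laryngeal dominates exactly [voice], [spread glottis], [constricted glottis].
Spreading Laryngeal replaces [constricted glottis], [spread glottis], [voice] with the trigger's values, since each sits inside the Laryngeal constituent.
[labial] attaches under Place, not under Laryngeal, so /kʰ/ retains its own value for [labial].

[labial]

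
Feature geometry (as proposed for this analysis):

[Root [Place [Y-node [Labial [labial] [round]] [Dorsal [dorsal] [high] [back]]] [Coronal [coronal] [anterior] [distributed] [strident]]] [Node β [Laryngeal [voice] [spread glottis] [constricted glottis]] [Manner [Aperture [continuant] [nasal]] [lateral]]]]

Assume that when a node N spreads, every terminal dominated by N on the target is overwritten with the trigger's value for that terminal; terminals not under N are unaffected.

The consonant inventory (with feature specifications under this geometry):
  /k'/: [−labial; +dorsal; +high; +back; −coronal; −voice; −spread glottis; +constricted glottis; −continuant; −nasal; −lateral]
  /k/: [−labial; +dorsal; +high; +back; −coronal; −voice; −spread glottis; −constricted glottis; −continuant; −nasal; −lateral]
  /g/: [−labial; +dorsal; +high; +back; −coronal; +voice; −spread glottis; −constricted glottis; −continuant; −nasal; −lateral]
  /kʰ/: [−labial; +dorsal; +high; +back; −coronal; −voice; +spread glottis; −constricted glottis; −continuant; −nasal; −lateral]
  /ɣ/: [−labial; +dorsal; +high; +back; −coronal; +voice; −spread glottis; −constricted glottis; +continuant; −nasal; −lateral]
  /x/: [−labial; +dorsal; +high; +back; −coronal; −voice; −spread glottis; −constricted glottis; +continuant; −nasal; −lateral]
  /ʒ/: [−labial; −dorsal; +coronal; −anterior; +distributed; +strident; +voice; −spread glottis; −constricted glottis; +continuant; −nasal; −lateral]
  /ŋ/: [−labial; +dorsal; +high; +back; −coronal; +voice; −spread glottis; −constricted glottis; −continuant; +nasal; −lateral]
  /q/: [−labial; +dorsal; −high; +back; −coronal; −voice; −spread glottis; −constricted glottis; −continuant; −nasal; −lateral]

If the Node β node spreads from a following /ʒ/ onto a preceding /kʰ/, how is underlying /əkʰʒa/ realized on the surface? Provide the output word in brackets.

[əɣʒa]

Terminals under Node β in this geometry: [voice], [spread glottis], [constricted glottis], [continuant], [nasal], [lateral].
The target acquires /ʒ/'s values for everything under Node β — [+voice], [−spread glottis], [−constricted glottis], [+continuant], [−nasal], [−lateral] — while keeping its own [labial], [dorsal], [high], ….
Among the inventory, only /ɣ/ has exactly this specification, giving the surface form [əɣʒa].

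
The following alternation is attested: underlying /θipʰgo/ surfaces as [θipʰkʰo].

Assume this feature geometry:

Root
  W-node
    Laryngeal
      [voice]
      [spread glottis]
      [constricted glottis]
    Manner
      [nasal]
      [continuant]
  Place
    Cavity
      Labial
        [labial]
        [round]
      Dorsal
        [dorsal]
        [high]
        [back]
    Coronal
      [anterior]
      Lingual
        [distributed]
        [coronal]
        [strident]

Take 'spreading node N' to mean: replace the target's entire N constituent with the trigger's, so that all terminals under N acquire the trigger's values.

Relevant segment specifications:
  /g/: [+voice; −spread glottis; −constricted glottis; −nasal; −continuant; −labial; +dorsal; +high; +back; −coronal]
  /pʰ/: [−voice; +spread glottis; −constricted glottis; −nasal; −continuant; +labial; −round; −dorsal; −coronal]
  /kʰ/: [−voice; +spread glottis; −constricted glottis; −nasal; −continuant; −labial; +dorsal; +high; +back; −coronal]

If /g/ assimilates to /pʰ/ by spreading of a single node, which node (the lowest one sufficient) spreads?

Laryngeal

The alternation /g/ → [kʰ] changes [voice], [spread glottis] and nothing else.
These terminals are all dominated by Laryngeal, and no proper subconstituent of Laryngeal covers them all; Laryngeal is their lowest common ancestor.
Delinking /g/'s Laryngeal and associating /pʰ/'s Laryngeal gives precisely the feature bundle of [kʰ].
[labial], [dorsal] stay as in /g/ although /pʰ/ differs there, so no node dominating them spread; among the remaining candidates Laryngeal is the lowest that derives the output.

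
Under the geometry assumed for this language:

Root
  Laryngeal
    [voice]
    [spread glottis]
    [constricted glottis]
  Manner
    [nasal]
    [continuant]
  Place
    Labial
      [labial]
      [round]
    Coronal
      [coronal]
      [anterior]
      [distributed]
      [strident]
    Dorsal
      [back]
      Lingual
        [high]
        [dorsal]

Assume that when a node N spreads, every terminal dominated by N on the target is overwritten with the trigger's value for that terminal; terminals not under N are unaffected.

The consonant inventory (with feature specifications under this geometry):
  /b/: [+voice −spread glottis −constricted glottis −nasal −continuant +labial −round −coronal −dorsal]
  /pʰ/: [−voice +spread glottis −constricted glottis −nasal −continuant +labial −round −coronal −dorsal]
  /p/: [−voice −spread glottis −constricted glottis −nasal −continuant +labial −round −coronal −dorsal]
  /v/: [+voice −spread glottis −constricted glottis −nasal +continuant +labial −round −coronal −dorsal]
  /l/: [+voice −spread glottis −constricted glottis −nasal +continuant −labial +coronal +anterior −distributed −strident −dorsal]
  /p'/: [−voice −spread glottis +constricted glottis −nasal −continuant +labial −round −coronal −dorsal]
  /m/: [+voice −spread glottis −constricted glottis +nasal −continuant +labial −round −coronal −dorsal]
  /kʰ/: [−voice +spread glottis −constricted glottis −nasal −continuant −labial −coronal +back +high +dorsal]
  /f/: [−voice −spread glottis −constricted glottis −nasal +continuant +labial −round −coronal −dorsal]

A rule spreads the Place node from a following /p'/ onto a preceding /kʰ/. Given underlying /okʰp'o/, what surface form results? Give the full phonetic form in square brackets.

[opʰp'o]

Terminals under Place in this geometry: [labial], [round], [coronal], [anterior], [distributed], [strident], [back], [high], [dorsal].
The target acquires /p'/'s values for everything under Place — [+labial], [−round], [−coronal], [−dorsal] — while keeping its own [voice], [spread glottis], [constricted glottis], ….
Among the inventory, only /pʰ/ has exactly this specification, giving the surface form [opʰp'o].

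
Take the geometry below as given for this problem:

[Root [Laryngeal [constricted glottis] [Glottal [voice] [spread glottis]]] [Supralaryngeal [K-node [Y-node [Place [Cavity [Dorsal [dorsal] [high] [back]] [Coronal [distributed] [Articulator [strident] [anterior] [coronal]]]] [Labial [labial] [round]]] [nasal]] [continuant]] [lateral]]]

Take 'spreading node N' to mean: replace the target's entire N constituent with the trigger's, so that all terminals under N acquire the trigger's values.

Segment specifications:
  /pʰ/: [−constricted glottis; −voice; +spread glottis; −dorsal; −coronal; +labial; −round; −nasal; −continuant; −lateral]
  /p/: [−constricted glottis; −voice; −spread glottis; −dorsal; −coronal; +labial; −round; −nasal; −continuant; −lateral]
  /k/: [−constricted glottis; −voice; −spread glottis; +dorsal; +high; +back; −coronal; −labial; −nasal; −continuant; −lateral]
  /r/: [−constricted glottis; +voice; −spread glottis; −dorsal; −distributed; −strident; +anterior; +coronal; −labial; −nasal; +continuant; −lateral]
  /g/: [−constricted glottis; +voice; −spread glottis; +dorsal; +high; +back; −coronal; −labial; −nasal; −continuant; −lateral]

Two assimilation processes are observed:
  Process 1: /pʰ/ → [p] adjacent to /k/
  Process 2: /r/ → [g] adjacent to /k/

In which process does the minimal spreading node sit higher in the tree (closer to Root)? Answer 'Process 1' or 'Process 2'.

Process 1: the feature that changes is [spread glottis]; the minimal node is [spread glottis] (depth 3).
In Process 2, [continuant], [coronal], [anterior], [distributed], [strident], [dorsal], [high], [back] change, so the minimal spreading node is K-node at depth 2.
Depth 2 < depth 3; Process 2 involves the structurally higher constituent K-node.

Process 2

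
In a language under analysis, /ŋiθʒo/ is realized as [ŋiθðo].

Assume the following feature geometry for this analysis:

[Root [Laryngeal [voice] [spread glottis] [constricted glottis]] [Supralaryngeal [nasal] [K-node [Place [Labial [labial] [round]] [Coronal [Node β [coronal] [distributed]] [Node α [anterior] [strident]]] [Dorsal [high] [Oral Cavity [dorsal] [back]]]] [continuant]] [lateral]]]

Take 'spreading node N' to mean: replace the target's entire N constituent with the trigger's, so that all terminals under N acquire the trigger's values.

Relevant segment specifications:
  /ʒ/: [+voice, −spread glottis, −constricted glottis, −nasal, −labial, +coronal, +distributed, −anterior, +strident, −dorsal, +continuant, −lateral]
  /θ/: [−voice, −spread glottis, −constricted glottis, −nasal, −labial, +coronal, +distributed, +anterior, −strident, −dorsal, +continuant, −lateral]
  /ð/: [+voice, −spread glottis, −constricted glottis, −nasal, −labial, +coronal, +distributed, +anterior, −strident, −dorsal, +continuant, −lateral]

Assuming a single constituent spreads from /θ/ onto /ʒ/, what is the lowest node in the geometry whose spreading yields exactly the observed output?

Node α

Feature comparison: [anterior], [strident] differ between /ʒ/ and [ð]; the remaining terminals match.
These terminals are all dominated by Node α, and no proper subconstituent of Node α covers them all; Node α is their lowest common ancestor.
If Node α spreads, every terminal under it takes /θ/'s value, producing [ð] as observed.
[voice] stays as in /ʒ/ although /θ/ differs there, so no node dominating it spread; among the remaining candidates Node α is the lowest that derives the output.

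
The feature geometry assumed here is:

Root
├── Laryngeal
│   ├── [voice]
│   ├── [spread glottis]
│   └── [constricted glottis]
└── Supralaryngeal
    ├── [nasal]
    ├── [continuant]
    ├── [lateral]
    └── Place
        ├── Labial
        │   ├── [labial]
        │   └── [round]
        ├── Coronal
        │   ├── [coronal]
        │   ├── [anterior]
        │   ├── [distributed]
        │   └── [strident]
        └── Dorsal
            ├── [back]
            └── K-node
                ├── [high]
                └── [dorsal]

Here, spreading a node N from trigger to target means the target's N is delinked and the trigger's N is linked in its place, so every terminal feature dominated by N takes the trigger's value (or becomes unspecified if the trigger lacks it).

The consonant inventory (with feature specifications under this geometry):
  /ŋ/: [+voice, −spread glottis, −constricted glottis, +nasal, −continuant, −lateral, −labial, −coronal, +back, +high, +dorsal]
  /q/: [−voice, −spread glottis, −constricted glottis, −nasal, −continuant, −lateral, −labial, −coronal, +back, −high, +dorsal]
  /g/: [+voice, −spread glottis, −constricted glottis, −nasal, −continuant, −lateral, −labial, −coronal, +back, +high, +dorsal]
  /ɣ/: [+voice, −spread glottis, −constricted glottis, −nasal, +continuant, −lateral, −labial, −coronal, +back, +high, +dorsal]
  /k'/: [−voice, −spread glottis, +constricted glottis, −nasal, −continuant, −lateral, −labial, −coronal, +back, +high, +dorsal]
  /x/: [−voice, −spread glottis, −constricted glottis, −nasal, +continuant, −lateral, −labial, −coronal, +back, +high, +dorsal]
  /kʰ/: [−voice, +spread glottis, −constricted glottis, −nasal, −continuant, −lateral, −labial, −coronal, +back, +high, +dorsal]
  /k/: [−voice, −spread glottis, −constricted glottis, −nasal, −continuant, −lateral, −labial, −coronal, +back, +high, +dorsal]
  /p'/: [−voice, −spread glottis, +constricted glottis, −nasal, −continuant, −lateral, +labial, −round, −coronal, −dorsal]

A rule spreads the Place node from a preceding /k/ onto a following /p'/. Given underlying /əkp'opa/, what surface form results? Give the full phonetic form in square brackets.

Place immediately or transitively dominates [labial], [round], [coronal], [anterior], [distributed], [strident], [back], [high], [dorsal].
The target acquires /k/'s values for everything under Place — [−labial], [−coronal], [+back], [+high], [+dorsal] — while keeping its own [voice], [spread glottis], [constricted glottis], ….
The resulting bundle matches /k'/ in the inventory; substituting it for /p'/ gives [əkk'opa].

[əkk'opa]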